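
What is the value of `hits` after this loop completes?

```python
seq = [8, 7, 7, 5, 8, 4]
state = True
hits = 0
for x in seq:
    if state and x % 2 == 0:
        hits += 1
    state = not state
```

Count even values at even positions
`hits` takes the values: 0 → 1 → 2

Answer: 2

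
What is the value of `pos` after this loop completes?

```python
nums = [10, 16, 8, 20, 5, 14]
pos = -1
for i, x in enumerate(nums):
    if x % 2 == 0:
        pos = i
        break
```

First even number index in [10, 16, 8, 20, 5, 14]
`pos` takes the values: -1 → 0

Answer: 0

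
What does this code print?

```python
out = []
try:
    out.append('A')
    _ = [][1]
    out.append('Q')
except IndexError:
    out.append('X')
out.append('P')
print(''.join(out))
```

Execution trace: 'A' (try body) → 'X' (except IndexError) → 'P' (after the try/except). Output: AXP

Answer: AXP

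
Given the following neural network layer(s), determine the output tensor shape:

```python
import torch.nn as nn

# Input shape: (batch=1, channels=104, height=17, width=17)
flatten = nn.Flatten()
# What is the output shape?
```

Input: (1, 104, 17, 17) -> Output: (1, 30056)

Answer: (1, 30056)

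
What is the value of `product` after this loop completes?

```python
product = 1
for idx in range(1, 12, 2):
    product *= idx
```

Product of 1, 3, 5, ... up to 11
`product` takes the values: 1 → 3 → 15 → 105 → 945 → 10395

Answer: 10395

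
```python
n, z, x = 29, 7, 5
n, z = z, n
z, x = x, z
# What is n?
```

Trace:
`n, z, x = 29, 7, 5` → n = 29; z = 7; x = 5
`n, z = z, n` → n = 7; z = 29
`z, x = x, z` → z = 5; x = 29
So n = 7

Answer: 7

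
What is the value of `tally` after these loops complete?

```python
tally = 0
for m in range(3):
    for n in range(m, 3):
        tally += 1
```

Upper triangle: 3 + 2 + ... + 1
`tally` takes the values: 0 → 1 → 2 → 3 → 4 → 5 → 6

Answer: 6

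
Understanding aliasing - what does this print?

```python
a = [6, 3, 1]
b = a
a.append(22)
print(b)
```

Key concept: basic list aliasing.
Step by step:
`a = [6, 3, 1]` → a = [6, 3, 1]
`b = a` → b = [6, 3, 1] (same object as a)
`a.append(22)` → a = [6, 3, 1, 22] (same object as b); b = [6, 3, 1, 22] (same object as a)
`print(b)` → prints [6, 3, 1, 22]

Answer: [6, 3, 1, 22]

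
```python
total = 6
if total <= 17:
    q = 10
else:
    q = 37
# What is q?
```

Trace:
`total = 6` → total = 6
`if total <= 17: ...` → total <= 17 is True → q = 10
So q = 10

Answer: 10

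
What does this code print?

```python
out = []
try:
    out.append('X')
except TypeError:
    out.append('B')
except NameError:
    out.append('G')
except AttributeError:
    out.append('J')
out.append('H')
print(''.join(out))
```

Execution trace: 'X' (try body, no exception) → 'H' (after the try/except). Output: XH

Answer: XH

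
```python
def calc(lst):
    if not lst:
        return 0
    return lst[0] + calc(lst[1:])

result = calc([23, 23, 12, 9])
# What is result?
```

23 + 23 + 12 + 9 + 0 = 67

Answer: 67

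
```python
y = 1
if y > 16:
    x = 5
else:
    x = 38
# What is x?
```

Trace:
`y = 1` → y = 1
`if y > 16: ...` → y > 16 is False, take else branch → x = 38
So x = 38

Answer: 38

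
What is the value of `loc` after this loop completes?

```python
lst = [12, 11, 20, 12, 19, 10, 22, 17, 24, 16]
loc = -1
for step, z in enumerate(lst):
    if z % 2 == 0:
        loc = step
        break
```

First even number index in [12, 11, 20, 12, 19, 10, 22, 17, 24, 16]
`loc` takes the values: -1 → 0

Answer: 0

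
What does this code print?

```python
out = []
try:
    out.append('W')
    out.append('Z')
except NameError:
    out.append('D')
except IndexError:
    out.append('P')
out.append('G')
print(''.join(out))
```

Execution trace: 'W' (try body) → 'Z' (try body, no exception) → 'G' (after the try/except). Output: WZG

Answer: WZG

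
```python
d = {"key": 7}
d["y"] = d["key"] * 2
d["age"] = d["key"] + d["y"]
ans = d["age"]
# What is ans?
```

Trace:
`d = {"key": 7}` → d = {'key': 7}
`d["y"] = d["key"] * 2` → d = {'key': 7, 'y': 14}
`d["age"] = d["key"] + d["y"]` → d = {'key': 7, 'y': 14, 'age': 21}
`ans = d["age"]` → ans = 21
So ans = 21

Answer: 21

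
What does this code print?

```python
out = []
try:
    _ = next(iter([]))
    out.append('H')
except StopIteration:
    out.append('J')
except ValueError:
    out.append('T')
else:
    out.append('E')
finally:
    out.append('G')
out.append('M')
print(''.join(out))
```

Execution trace: 'J' (except StopIteration) → 'G' (finally) → 'M' (after the try/except). Output: JGM

Answer: JGM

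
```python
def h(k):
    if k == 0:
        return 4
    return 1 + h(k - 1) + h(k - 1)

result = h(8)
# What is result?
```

h(k) = 1 + 2·h(k-1), h(0)=4. Closed form: (4+1)·2^8 - 1 = 1279.

Answer: 1279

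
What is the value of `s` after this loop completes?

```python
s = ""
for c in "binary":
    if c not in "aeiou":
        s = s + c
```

Remove vowels from 'binary'
`s` takes the values: "" → "b" → "bn" → "bnr" → "bnry"

Answer: "bnry"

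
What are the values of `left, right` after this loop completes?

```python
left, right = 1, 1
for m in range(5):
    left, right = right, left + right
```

Fibonacci: after 5 iterations
`left, right` takes the values: (1, 1) → (1, 2) → (2, 3) → (3, 5) → (5, 8) → (8, 13)

Answer: 8, 13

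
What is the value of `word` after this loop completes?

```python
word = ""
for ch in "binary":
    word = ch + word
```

Reverse 'binary'
`word` takes the values: "" → "b" → "ib" → "nib" → "anib" → "ranib" → "yranib"

Answer: "yranib"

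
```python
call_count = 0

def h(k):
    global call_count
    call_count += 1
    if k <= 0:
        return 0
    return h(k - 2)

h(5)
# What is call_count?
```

Linear recursion stepping by 2: 4 calls from k=5 down to ≤0.

Answer: 4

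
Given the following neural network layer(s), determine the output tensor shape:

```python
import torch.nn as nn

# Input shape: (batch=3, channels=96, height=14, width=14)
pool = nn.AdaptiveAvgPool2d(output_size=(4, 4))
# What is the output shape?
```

Input: (3, 96, 14, 14) -> Output: (3, 96, 4, 4)

Answer: (3, 96, 4, 4)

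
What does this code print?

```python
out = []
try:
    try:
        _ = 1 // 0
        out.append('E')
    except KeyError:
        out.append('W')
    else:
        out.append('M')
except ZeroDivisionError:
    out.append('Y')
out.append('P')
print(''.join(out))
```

Execution trace: 'Y' (outer except ZeroDivisionError) → 'P' (after the try/except). Output: YP

Answer: YP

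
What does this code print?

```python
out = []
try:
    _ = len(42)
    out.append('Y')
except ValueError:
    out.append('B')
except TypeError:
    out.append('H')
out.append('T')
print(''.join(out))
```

Execution trace: 'H' (except TypeError) → 'T' (after the try/except). Output: HT

Answer: HT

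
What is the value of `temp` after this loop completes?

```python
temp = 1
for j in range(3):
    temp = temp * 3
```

Multiply by 3, 3 times: 1 * 3^3 = 27
`temp` takes the values: 1 → 3 → 9 → 27

Answer: 27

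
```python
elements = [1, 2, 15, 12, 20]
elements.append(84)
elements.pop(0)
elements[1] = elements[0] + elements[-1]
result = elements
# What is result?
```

Trace:
`elements = [1, 2, 15, 12, 20]` → elements = [1, 2, 15, 12, 20]
`elements.append(84)` → elements = [1, 2, 15, 12, 20, 84]
`elements.pop(0)` → elements = [2, 15, 12, 20, 84]
`elements[1] = elements[0] + elements[-1]` → elements = [2, 86, 12, 20, 84]
`result = elements` → result = [2, 86, 12, 20, 84]
So result = [2, 86, 12, 20, 84]

Answer: [2, 86, 12, 20, 84]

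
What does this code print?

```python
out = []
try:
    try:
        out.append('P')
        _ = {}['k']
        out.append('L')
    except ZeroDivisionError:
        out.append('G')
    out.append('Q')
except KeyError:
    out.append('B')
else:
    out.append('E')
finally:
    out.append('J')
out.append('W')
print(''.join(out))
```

Execution trace: 'P' (inner try body) → 'B' (except KeyError) → 'J' (finally) → 'W' (after the try/except). Output: PBJW

Answer: PBJW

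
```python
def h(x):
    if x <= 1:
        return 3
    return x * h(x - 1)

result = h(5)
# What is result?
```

h(5) = 5 * 4 * 3 * 2 * 3 = 360

Answer: 360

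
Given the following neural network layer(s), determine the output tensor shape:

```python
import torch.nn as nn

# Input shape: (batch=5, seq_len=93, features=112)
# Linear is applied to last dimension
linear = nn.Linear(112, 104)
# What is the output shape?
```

Input: (5, 93, 112) -> Output: (5, 93, 104)

Answer: (5, 93, 104)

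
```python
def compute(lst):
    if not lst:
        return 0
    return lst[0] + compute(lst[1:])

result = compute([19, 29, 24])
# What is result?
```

19 + 29 + 24 + 0 = 72

Answer: 72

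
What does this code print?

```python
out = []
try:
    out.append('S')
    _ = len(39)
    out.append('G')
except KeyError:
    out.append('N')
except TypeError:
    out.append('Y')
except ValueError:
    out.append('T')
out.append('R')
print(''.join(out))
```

Execution trace: 'S' (try body) → 'Y' (except TypeError) → 'R' (after the try/except). Output: SYR

Answer: SYR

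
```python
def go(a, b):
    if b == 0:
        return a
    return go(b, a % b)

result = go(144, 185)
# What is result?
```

go(144, 185) -> go(185, 144) -> go(144, 41) -> go(41, 21) -> go(21, 20) -> go(20, 1) -> go(1, 0) -> 1

Answer: 1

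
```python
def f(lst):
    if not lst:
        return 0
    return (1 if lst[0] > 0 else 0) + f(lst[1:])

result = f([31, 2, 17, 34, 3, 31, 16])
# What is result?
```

Count of positive elements in [31, 2, 17, 34, 3, 31, 16] = 7

Answer: 7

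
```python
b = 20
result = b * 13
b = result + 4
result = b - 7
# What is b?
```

Trace:
`b = 20` → b = 20
`result = b * 13` → result = 260
`b = result + 4` → b = 264
`result = b - 7` → result = 257
So b = 264

Answer: 264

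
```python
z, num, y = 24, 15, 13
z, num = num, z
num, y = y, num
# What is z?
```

Trace:
`z, num, y = 24, 15, 13` → z = 24; num = 15; y = 13
`z, num = num, z` → z = 15; num = 24
`num, y = y, num` → num = 13; y = 24
So z = 15

Answer: 15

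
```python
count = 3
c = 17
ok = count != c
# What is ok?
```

Trace:
`count = 3` → count = 3
`c = 17` → c = 17
`ok = count != c` → ok = True
So ok = True

Answer: True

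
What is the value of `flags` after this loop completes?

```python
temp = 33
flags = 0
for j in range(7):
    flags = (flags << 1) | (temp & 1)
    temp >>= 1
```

Reverse lowest 7 bits of 33
`flags` takes the values: 0 → 1 → 2 → 4 → 8 → 16 → 33 → 66

Answer: 66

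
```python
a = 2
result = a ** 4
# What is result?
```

Trace:
`a = 2` → a = 2
`result = a ** 4` → result = 16
So result = 16

Answer: 16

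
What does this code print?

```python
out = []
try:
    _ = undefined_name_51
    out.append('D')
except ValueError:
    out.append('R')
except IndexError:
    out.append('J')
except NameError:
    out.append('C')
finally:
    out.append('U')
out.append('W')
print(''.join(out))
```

Execution trace: 'C' (except NameError) → 'U' (finally) → 'W' (after the try/except). Output: CUW

Answer: CUW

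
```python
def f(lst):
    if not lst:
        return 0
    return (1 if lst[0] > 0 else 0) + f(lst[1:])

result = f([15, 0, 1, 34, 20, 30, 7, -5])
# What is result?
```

Count of positive elements in [15, 0, 1, 34, 20, 30, 7, -5] = 6

Answer: 6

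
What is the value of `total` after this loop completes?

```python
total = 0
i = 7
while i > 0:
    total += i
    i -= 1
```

Sum 7 down to 1
`total` takes the values: 0 → 7 → 13 → 18 → 22 → 25 → 27 → 28

Answer: 28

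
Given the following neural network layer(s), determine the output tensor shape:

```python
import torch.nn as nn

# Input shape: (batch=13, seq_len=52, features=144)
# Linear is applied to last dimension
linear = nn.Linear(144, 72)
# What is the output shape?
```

Input: (13, 52, 144) -> Output: (13, 52, 72)

Answer: (13, 52, 72)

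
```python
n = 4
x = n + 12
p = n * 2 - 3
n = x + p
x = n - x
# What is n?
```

Trace:
`n = 4` → n = 4
`x = n + 12` → x = 16
`p = n * 2 - 3` → p = 5
`n = x + p` → n = 21
`x = n - x` → x = 5
So n = 21

Answer: 21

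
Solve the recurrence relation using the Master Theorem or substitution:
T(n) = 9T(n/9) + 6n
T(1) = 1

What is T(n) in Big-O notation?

By Master Theorem: a=9, b=9, f(n)=6n. Since log_9(9) = 1 and f(n) = Θ(n^1), Case 2 applies. T(n) = O(n log n).

Answer: O(n log n)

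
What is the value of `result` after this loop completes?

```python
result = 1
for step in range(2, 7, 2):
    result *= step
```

Product of even numbers 2 to 6
`result` takes the values: 1 → 2 → 8 → 48

Answer: 48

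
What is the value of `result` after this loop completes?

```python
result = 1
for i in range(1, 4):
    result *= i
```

3! = 6
`result` takes the values: 1 → 2 → 6

Answer: 6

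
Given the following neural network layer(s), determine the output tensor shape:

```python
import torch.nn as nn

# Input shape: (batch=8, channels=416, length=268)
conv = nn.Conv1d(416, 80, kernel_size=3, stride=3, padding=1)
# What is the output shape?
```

Input: (8, 416, 268) -> Output: (8, 80, 90)

Answer: (8, 80, 90)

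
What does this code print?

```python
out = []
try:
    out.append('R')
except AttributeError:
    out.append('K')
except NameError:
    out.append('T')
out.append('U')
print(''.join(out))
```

Execution trace: 'R' (try body, no exception) → 'U' (after the try/except). Output: RU

Answer: RU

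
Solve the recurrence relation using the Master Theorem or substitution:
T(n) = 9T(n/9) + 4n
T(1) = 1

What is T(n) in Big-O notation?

By Master Theorem: a=9, b=9, f(n)=4n. Since log_9(9) = 1 and f(n) = Θ(n^1), Case 2 applies. T(n) = O(n log n).

Answer: O(n log n)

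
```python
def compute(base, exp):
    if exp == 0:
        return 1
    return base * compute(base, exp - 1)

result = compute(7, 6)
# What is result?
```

compute(7, 6) = 7 * 7 * 7 * 7 * 7 * 7 = 117649

Answer: 117649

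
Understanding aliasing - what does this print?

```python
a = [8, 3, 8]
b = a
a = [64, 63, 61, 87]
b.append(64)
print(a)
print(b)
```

Key concept: rebinding vs mutation: a is rebound to a new list, b still points at the original.
Step by step:
`a = [8, 3, 8]` → a = [8, 3, 8]
`b = a` → b = [8, 3, 8] (same object as a)
`a = [64, 63, 61, 87]` → a = [64, 63, 61, 87]
`b.append(64)` → b = [8, 3, 8, 64]
`print(a)` → prints [64, 63, 61, 87]
`print(b)` → prints [8, 3, 8, 64]

Answer:
[64, 63, 61, 87]
[8, 3, 8, 64]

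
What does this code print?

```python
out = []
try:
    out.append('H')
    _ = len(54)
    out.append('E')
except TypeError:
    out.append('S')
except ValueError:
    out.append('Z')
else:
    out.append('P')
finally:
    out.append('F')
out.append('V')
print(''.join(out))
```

Execution trace: 'H' (try body) → 'S' (except TypeError) → 'F' (finally) → 'V' (after the try/except). Output: HSFV

Answer: HSFV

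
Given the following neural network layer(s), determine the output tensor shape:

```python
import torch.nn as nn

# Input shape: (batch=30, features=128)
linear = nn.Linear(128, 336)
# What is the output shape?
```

Input: (30, 128) -> Output: (30, 336)

Answer: (30, 336)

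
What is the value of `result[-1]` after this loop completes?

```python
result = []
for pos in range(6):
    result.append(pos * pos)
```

Last element of squares 0 to 5
`result` takes the values: [] → [0] → [0, 1] → [0, 1, 4] → [0, 1, 4, 9] → [0, 1, 4, 9, 16] → [0, 1, 4, 9, 16, 25]
So `result[-1]` = 25

Answer: 25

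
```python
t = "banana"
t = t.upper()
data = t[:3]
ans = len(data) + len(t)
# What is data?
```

Trace:
`t = "banana"` → t = 'banana'
`t = t.upper()` → t = 'BANANA'
`data = t[:3]` → data = 'BAN'
`ans = len(data) + len(t)` → ans = 9
So data = 'BAN'

Answer: 'BAN'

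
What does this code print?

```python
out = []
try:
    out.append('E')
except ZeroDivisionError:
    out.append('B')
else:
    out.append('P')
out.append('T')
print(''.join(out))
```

Execution trace: 'E' (try body, no exception) → 'P' (else) → 'T' (after the try/except). Output: EPT

Answer: EPT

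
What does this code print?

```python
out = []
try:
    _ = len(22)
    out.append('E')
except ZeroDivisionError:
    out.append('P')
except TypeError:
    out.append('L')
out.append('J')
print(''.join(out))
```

Execution trace: 'L' (except TypeError) → 'J' (after the try/except). Output: LJ

Answer: LJ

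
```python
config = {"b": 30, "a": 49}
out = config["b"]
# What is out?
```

Trace:
`config = {"b": 30, "a": 49}` → config = {'b': 30, 'a': 49}
`out = config["b"]` → out = 30
So out = 30

Answer: 30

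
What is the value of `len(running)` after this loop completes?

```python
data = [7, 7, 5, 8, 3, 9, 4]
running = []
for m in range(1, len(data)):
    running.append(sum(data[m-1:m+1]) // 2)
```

Number of 2-element averages
`running` takes the values: [] → [7] → [7, 6] → [7, 6, 6] → [7, 6, 6, 5] → [7, 6, 6, 5, 6] → [7, 6, 6, 5, 6, 6]
So `len(running)` = 6

Answer: 6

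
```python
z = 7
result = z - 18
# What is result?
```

Trace:
`z = 7` → z = 7
`result = z - 18` → result = -11
So result = -11

Answer: -11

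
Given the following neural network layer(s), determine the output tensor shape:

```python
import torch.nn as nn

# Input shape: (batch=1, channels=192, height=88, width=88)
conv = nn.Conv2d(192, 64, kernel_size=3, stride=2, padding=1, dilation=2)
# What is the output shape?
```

Input: (1, 192, 88, 88) -> Output: (1, 64, 43, 43)

Answer: (1, 64, 43, 43)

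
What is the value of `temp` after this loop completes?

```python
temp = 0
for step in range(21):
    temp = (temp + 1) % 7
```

Increment mod 7, 21 times = 0
`temp` takes the values: 0 → 1 → 2 → 3 → 4 → 5 → 6 → 0 → 1 → 2 → 3 → 4 → 5 → 6 → 0 → 1 → 2 → 3 → 4 → 5 → 6 → 0

Answer: 0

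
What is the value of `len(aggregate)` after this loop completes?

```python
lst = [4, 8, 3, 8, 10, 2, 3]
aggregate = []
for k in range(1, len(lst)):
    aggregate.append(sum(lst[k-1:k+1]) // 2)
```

Number of 2-element averages
`aggregate` takes the values: [] → [6] → [6, 5] → [6, 5, 5] → [6, 5, 5, 9] → [6, 5, 5, 9, 6] → [6, 5, 5, 9, 6, 2]
So `len(aggregate)` = 6

Answer: 6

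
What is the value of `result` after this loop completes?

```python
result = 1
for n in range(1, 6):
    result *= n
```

5! = 120
`result` takes the values: 1 → 2 → 6 → 24 → 120

Answer: 120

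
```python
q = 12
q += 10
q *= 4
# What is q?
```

Trace:
`q = 12` → q = 12
`q += 10` → q = 22
`q *= 4` → q = 88
So q = 88

Answer: 88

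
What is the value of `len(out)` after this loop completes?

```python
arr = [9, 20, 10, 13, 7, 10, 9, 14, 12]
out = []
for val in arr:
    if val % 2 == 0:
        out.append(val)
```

Count even numbers in [9, 20, 10, 13, 7, 10, 9, 14, 12]
`out` takes the values: [] → [20] → [20, 10] → [20, 10, 10] → [20, 10, 10, 14] → [20, 10, 10, 14, 12]
So `len(out)` = 5

Answer: 5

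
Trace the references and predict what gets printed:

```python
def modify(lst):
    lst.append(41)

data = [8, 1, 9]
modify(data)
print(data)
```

Key concept: function modifies passed list.
Step by step:
`data = [8, 1, 9]` → data = [8, 1, 9]
`modify(data)` → data = [8, 1, 9, 41]
`print(data)` → prints [8, 1, 9, 41]

Answer: [8, 1, 9, 41]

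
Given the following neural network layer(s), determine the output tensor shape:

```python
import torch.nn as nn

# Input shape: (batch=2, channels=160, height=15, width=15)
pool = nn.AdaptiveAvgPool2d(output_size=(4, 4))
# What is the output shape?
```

Input: (2, 160, 15, 15) -> Output: (2, 160, 4, 4)

Answer: (2, 160, 4, 4)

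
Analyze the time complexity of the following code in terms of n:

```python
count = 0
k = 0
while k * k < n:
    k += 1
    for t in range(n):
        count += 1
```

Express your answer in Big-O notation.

Each loop level contributes: √n × n. Multiplying the contributions gives O(n√n).

Answer: O(n√n)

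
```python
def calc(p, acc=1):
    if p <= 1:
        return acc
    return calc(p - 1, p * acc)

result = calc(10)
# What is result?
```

Accumulator trace (n, acc): (10, 1) -> (9, 10) -> (8, 90) -> (7, 720) -> (6, 5040) -> (5, 30240) -> (4, 151200) -> (3, 604800) -> (2, 1814400) -> (1, 3628800) -> return 3628800

Answer: 3628800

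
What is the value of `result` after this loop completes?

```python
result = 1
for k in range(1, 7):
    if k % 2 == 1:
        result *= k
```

Product of odd numbers 1 to 6
`result` takes the values: 1 → 3 → 15

Answer: 15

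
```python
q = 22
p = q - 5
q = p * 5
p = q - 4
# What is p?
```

Trace:
`q = 22` → q = 22
`p = q - 5` → p = 17
`q = p * 5` → q = 85
`p = q - 4` → p = 81
So p = 81

Answer: 81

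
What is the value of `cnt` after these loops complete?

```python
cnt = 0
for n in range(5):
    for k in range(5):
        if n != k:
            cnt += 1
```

5² - 5 (exclude diagonal)
`cnt` takes the values: 0 → 1 → 2 → 3 → 4 → 5 → 6 → 7 → 8 → 9 → 10 → 11 → 12 → 13 → 14 → 15 → 16 → 17 → 18 → 19 → 20

Answer: 20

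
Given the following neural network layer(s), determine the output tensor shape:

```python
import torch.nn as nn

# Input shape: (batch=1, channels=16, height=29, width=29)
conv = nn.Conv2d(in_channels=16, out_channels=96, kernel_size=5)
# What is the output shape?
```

Input: (1, 16, 29, 29) -> Output: (1, 96, 25, 25)

Answer: (1, 96, 25, 25)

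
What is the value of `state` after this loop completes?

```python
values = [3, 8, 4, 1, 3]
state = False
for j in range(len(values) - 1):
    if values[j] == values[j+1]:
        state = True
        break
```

Check consecutive duplicates in [3, 8, 4, 1, 3]
`state` takes the values: False

Answer: False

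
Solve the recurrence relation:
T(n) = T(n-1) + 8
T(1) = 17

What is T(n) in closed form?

Unrolling: T(n) = T(1) + 8·(n-1) = 17 + 8(n-1) = 8n + 9.

Answer: T(n) = 8n + 9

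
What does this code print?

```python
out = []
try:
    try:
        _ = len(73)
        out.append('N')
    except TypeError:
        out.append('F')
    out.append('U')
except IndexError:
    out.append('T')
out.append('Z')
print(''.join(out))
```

Execution trace: 'F' (inner except TypeError) → 'U' (try body, no exception) → 'Z' (after the try/except). Output: FUZ

Answer: FUZ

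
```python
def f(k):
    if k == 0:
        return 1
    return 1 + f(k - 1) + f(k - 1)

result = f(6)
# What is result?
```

f(k) = 1 + 2·f(k-1), f(0)=1. Closed form: (1+1)·2^6 - 1 = 127.

Answer: 127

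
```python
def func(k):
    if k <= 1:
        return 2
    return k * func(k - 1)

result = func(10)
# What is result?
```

func(10) = 10 * 9 * 8 * 7 * 6 * 5 * 4 * 3 * 2 * 2 = 7257600

Answer: 7257600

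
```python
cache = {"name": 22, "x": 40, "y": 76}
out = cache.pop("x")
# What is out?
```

Trace:
`cache = {"name": 22, "x": 40, "y": 76}` → cache = {'name': 22, 'x': 40, 'y': 76}
`out = cache.pop("x")` → cache = {'name': 22, 'y': 76}; out = 40
So out = 40

Answer: 40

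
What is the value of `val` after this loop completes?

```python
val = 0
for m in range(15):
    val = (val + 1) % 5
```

Increment mod 5, 15 times = 0
`val` takes the values: 0 → 1 → 2 → 3 → 4 → 0 → 1 → 2 → 3 → 4 → 0 → 1 → 2 → 3 → 4 → 0

Answer: 0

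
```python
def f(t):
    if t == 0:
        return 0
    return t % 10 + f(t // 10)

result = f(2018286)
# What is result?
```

Sum of digits of 2018286: 6 + 8 + 2 + 8 + 1 + 0 + 2 = 27

Answer: 27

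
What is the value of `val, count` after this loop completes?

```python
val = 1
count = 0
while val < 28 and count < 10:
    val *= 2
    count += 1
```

Double until >= 28 or 10 iterations
`val, count` takes the values: (1, 0) → (2, 0) → (2, 1) → (4, 1) → (4, 2) → (8, 2) → (8, 3) → (16, 3) → (16, 4) → (32, 4) → (32, 5)

Answer: 32, 5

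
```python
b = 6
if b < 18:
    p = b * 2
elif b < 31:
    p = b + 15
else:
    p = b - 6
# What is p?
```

Trace:
`b = 6` → b = 6
`if b < 18: ...` → b < 18 is True → p = 12
So p = 12

Answer: 12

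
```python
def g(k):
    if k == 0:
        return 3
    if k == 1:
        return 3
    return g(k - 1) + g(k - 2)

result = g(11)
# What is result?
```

Build up from base cases: g(0)=3, g(1)=3, g(2)=6, g(3)=9, g(4)=15, g(5)=24, g(6)=39, ..., g(11)=432

Answer: 432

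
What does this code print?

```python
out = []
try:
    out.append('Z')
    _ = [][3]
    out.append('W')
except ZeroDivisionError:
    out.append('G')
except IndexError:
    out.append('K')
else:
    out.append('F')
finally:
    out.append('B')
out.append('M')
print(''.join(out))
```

Execution trace: 'Z' (try body) → 'K' (except IndexError) → 'B' (finally) → 'M' (after the try/except). Output: ZKBM

Answer: ZKBM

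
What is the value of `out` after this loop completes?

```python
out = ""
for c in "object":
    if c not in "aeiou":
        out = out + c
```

Remove vowels from 'object'
`out` takes the values: "" → "b" → "bj" → "bjc" → "bjct"

Answer: "bjct"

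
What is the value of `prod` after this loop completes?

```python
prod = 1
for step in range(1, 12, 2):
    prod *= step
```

Product of 1, 3, 5, ... up to 11
`prod` takes the values: 1 → 3 → 15 → 105 → 945 → 10395

Answer: 10395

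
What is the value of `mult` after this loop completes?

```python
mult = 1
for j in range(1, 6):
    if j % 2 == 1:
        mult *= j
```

Product of odd numbers 1 to 5
`mult` takes the values: 1 → 3 → 15

Answer: 15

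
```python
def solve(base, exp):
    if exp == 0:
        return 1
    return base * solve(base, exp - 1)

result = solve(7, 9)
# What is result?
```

solve(7, 9) = 7 * 7 * 7 * 7 * 7 * 7 * 7 * 7 * 7 = 40353607

Answer: 40353607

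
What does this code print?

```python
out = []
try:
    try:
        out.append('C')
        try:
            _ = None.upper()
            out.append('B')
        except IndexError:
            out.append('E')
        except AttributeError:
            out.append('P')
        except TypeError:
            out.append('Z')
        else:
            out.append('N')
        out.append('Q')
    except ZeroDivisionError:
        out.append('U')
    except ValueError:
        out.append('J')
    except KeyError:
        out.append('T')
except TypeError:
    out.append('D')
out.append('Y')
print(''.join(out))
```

Execution trace: 'C' (try body) → 'P' (inner except AttributeError) → 'Q' (try body, no exception) → 'Y' (after the try/except). Output: CPQY

Answer: CPQY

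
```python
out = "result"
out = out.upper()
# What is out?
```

Trace:
`out = "result"` → out = 'result'
`out = out.upper()` → out = 'RESULT'
So out = 'RESULT'

Answer: 'RESULT'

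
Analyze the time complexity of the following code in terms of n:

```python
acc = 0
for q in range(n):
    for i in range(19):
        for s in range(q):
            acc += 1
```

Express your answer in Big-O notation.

Each loop level contributes: n × 1 × n. Multiplying the contributions gives O(n^2).

Answer: O(n^2)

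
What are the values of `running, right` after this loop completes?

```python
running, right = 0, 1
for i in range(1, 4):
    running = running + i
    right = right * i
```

Sum and factorial of 1 to 3
`running, right` takes the values: (0, 1) → (1, 1) → (3, 1) → (3, 2) → (6, 2) → (6, 6)

Answer: 6, 6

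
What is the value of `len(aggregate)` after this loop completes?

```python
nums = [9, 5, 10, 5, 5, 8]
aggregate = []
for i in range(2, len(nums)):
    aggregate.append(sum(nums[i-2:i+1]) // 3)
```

Number of 3-element averages
`aggregate` takes the values: [] → [8] → [8, 6] → [8, 6, 6] → [8, 6, 6, 6]
So `len(aggregate)` = 4

Answer: 4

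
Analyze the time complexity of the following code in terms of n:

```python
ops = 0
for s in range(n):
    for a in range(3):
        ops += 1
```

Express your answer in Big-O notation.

Each loop level contributes: n × 1. Multiplying the contributions gives O(n).

Answer: O(n)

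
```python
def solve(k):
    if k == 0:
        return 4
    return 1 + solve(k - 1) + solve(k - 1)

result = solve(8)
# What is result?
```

solve(k) = 1 + 2·solve(k-1), solve(0)=4. Closed form: (4+1)·2^8 - 1 = 1279.

Answer: 1279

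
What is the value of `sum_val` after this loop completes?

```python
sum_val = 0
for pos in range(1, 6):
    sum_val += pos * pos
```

Sum of squares 1² to 5² = 55
`sum_val` takes the values: 0 → 1 → 5 → 14 → 30 → 55

Answer: 55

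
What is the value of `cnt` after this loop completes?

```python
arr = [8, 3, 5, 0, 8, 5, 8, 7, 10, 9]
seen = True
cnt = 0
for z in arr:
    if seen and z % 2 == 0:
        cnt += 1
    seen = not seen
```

Count even values at even positions
`cnt` takes the values: 0 → 1 → 2 → 3 → 4

Answer: 4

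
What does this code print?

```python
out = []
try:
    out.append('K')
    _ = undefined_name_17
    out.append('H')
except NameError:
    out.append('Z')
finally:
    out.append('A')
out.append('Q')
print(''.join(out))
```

Execution trace: 'K' (try body) → 'Z' (except NameError) → 'A' (finally) → 'Q' (after the try/except). Output: KZAQ

Answer: KZAQ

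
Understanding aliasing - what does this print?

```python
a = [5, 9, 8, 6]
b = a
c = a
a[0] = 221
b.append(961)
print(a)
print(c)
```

Key concept: multiple aliases.
Step by step:
`a = [5, 9, 8, 6]` → a = [5, 9, 8, 6]
`b = a` → b = [5, 9, 8, 6] (same object as a)
`c = a` → c = [5, 9, 8, 6] (same object as a, b)
`a[0] = 221` → a = [221, 9, 8, 6] (same object as b, c); b = [221, 9, 8, 6] (same object as a, c); c = [221, 9, 8, 6] (same object as a, b)
`b.append(961)` → a = [221, 9, 8, 6, 961] (same object as b, c); b = [221, 9, 8, 6, 961] (same object as a, c); c = [221, 9, 8, 6, 961] (same object as a, b)
`print(a)` → prints [221, 9, 8, 6, 961]
`print(c)` → prints [221, 9, 8, 6, 961]

Answer:
[221, 9, 8, 6, 961]
[221, 9, 8, 6, 961]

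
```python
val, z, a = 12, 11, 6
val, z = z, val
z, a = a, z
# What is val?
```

Trace:
`val, z, a = 12, 11, 6` → val = 12; z = 11; a = 6
`val, z = z, val` → val = 11; z = 12
`z, a = a, z` → z = 6; a = 12
So val = 11

Answer: 11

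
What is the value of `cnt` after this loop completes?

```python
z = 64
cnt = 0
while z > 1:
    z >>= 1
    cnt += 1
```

Count right shifts until 1
`cnt` takes the values: 0 → 1 → 2 → 3 → 4 → 5 → 6

Answer: 6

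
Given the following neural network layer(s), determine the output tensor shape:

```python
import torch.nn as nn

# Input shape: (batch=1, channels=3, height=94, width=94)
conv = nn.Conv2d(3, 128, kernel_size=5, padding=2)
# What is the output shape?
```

Input: (1, 3, 94, 94) -> Output: (1, 128, 94, 94)

Answer: (1, 128, 94, 94)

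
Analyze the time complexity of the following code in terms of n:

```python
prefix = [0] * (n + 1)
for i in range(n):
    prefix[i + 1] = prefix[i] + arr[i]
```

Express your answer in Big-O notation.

This is Prefix sum computation. Time complexity: O(n).

Answer: O(n)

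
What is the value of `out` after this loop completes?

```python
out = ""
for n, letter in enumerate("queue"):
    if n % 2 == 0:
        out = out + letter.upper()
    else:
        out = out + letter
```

Uppercase even positions in 'queue'
`out` takes the values: "" → "Q" → "Qu" → "QuE" → "QuEu" → "QuEuE"

Answer: "QuEuE"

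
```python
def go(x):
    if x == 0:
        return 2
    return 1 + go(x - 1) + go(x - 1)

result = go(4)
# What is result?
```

go(x) = 1 + 2·go(x-1), go(0)=2. Closed form: (2+1)·2^4 - 1 = 47.

Answer: 47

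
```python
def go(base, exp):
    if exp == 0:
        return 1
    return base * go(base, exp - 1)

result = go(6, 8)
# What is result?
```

go(6, 8) = 6 * 6 * 6 * 6 * 6 * 6 * 6 * 6 = 1679616

Answer: 1679616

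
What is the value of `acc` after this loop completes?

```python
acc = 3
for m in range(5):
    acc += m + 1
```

Start at 3, add 1 to 5 = 18
`acc` takes the values: 3 → 4 → 6 → 9 → 13 → 18

Answer: 18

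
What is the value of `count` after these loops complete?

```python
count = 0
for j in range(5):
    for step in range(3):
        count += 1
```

5 * 3 = 15
`count` takes the values: 0 → 1 → 2 → 3 → 4 → 5 → 6 → 7 → 8 → 9 → 10 → 11 → 12 → 13 → 14 → 15

Answer: 15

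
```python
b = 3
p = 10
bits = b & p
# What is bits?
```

Trace:
`b = 3` → b = 3
`p = 10` → p = 10
`bits = b & p` → bits = 2
So bits = 2

Answer: 2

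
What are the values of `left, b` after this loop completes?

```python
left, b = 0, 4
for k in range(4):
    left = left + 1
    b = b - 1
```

left goes 0→4, b goes 4→0
`left, b` takes the values: (0, 4) → (1, 4) → (1, 3) → (2, 3) → (2, 2) → (3, 2) → (3, 1) → (4, 1) → (4, 0)

Answer: 4, 0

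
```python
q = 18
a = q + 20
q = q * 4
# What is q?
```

Trace:
`q = 18` → q = 18
`a = q + 20` → a = 38
`q = q * 4` → q = 72
So q = 72

Answer: 72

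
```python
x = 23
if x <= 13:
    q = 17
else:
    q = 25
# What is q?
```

Trace:
`x = 23` → x = 23
`if x <= 13: ...` → x <= 13 is False, take else branch → q = 25
So q = 25

Answer: 25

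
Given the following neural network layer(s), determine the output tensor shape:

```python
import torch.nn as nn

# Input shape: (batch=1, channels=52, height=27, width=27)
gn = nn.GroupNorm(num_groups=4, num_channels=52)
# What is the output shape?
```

Input: (1, 52, 27, 27) -> Output: (1, 52, 27, 27)

Answer: (1, 52, 27, 27)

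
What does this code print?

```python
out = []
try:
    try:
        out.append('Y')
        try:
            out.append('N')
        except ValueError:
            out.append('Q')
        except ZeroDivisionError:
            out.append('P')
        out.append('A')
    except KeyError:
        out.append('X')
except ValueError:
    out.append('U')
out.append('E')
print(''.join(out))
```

Execution trace: 'Y' (try body) → 'N' (inner try body, no exception) → 'A' (try body, no exception) → 'E' (after the try/except). Output: YNAE

Answer: YNAE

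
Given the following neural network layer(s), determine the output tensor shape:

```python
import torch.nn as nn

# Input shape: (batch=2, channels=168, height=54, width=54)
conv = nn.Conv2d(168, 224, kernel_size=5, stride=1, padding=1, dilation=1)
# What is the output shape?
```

Input: (2, 168, 54, 54) -> Output: (2, 224, 52, 52)

Answer: (2, 224, 52, 52)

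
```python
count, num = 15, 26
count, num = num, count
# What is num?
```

Trace:
`count, num = 15, 26` → count = 15; num = 26
`count, num = num, count` → count = 26; num = 15
So num = 15

Answer: 15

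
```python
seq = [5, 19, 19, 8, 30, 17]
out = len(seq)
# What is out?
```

Trace:
`seq = [5, 19, 19, 8, 30, 17]` → seq = [5, 19, 19, 8, 30, 17]
`out = len(seq)` → out = 6
So out = 6

Answer: 6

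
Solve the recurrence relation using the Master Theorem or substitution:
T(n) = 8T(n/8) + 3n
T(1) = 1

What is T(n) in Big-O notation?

By Master Theorem: a=8, b=8, f(n)=3n. Since log_8(8) = 1 and f(n) = Θ(n^1), Case 2 applies. T(n) = O(n log n).

Answer: O(n log n)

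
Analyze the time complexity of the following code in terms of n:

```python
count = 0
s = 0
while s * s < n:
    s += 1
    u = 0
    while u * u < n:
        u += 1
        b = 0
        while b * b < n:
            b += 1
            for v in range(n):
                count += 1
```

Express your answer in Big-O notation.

Each loop level contributes: √n × √n × √n × n. Multiplying the contributions gives O(n^2√n).

Answer: O(n^2√n)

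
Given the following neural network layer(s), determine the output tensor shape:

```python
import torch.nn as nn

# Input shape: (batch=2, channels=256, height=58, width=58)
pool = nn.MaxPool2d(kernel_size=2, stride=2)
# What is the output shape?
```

Input: (2, 256, 58, 58) -> Output: (2, 256, 29, 29)

Answer: (2, 256, 29, 29)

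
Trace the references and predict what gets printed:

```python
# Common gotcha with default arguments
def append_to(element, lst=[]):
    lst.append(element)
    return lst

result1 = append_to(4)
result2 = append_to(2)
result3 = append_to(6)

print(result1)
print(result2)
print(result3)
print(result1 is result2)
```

Key concept: mutable default argument gotcha.
Step by step:
`result1 = append_to(4)` → result1 = [4]
`result2 = append_to(2)` → result1 = [4, 2] (same object as result2); result2 = [4, 2] (same object as result1)
`result3 = append_to(6)` → result1 = [4, 2, 6] (same object as result2, result3); result2 = [4, 2, 6] (same object as result1, result3); result3 = [4, 2, 6] (same object as result1, result2)
`print(result1)` → prints [4, 2, 6]
`print(result2)` → prints [4, 2, 6]
`print(result3)` → prints [4, 2, 6]
`print(result1 is result2)` → prints True

Answer:
[4, 2, 6]
[4, 2, 6]
[4, 2, 6]
True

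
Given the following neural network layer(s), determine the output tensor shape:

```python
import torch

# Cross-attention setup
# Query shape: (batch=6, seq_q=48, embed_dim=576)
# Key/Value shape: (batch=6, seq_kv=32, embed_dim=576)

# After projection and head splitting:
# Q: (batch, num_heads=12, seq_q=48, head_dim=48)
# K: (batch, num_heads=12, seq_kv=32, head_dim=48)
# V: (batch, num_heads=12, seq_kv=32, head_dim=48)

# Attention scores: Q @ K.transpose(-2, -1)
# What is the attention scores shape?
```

Input: (6, 48, 576) -> Output: (6, 12, 48, 32)

Answer: (6, 12, 48, 32)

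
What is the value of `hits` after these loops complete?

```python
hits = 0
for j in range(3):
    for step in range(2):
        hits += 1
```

3 * 2 = 6
`hits` takes the values: 0 → 1 → 2 → 3 → 4 → 5 → 6

Answer: 6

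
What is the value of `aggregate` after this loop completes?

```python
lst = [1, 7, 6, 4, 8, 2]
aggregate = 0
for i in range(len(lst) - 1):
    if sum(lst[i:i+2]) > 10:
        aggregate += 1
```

Count windows with sum > 10
`aggregate` takes the values: 0 → 1 → 2

Answer: 2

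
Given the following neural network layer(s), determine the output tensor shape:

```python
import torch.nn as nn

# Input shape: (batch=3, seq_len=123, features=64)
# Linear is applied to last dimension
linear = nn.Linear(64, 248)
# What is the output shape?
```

Input: (3, 123, 64) -> Output: (3, 123, 248)

Answer: (3, 123, 248)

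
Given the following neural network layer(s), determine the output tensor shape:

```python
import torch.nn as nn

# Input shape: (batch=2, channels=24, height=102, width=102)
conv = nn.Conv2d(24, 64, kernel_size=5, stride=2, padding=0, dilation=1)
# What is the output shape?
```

Input: (2, 24, 102, 102) -> Output: (2, 64, 49, 49)

Answer: (2, 64, 49, 49)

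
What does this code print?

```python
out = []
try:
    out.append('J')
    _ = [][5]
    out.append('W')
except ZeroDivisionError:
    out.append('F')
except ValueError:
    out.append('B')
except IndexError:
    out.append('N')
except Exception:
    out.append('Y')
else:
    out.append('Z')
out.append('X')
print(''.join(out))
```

Execution trace: 'J' (try body) → 'N' (except IndexError) → 'X' (after the try/except). Output: JNX

Answer: JNX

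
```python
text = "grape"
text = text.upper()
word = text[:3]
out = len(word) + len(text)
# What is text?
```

Trace:
`text = "grape"` → text = 'grape'
`text = text.upper()` → text = 'GRAPE'
`word = text[:3]` → word = 'GRA'
`out = len(word) + len(text)` → out = 8
So text = 'GRAPE'

Answer: 'GRAPE'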